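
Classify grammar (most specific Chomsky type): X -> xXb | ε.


Single nonterminal LHS, but x^n b^n is not regular
Classification: Type 2 (Context-Free)


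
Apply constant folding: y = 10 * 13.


10 * 13 = 130 at compile time
Optimized: y = 130


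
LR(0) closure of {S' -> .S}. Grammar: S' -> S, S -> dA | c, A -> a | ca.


Start: S' -> .S
For each item with dot before a nonterminal B, add B -> .γ for every B-production
Closure: [S' -> .S, S -> .dA, S -> .c]


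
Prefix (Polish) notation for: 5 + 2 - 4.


left-to-right (same/higher precedence on left): tree is (- (+ 5 2) 4)
Prefix: - + 5 2 4


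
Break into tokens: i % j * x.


Scan left to right, longest-match per lexeme
Tokens: ID(i), OP(%), ID(j), OP(*), ID(x)


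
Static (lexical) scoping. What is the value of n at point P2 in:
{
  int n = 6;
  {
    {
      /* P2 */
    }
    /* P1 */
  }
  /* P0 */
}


P2's block does not declare n; resolves to the enclosing declaration at depth 0
n = 6


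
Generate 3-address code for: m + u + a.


Break into single-operator statements:
t1 = m + u
t2 = t1 + a


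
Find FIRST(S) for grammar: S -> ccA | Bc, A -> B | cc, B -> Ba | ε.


Per alternative of S: FIRST(ccA) = {c}; FIRST(Bc) = {a, c}
FIRST(S) = {a, c}


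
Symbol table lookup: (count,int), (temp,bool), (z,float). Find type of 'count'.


Lookup 'count' → type int


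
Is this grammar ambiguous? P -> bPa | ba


balanced b^n…a^n: each string has a unique parse
Unambiguous


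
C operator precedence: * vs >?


'*' is multiplicative (level 10); '>' is relational (level 7)
Higher level binds tighter
'*' has higher precedence than '>'


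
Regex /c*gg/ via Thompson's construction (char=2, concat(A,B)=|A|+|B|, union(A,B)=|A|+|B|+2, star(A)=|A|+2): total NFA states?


Syntax tree has 3 char leaf(s), 0 union(s), 1 star(s)
chars contribute 3×2 = 6; each union adds +2; each star adds +2
Total: 6 + 0 + 2 = 8 states


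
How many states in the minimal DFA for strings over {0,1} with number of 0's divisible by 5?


Track (count of 0) mod 5: states 0..4, accept at 0
Minimal DFA: 5 states


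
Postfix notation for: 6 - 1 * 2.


* has higher precedence, evaluate 1*2 first
Postfix: 6 1 2 * -


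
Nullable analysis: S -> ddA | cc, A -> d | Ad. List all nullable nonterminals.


A nonterminal is nullable iff some alternative derives ε (directly, or every symbol in it is nullable)
Nullable: {}


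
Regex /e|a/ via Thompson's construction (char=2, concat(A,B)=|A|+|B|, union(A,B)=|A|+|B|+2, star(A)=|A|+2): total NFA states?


Syntax tree has 2 char leaf(s), 1 union(s), 0 star(s)
chars contribute 2×2 = 4; each union adds +2; each star adds +2
Total: 4 + 2 + 0 = 6 states


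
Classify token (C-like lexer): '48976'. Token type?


Pattern: digits only
Type: INTEGER_LITERAL


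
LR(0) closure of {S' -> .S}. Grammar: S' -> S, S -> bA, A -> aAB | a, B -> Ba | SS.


Start: S' -> .S
For each item with dot before a nonterminal B, add B -> .γ for every B-production
Closure: [S' -> .S, S -> .bA]


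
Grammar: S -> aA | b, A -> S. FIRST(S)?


Per alternative of S: FIRST(aA) = {a}; FIRST(b) = {b}
FIRST(S) = {a, b}


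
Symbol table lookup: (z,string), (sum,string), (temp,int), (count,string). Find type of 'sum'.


Lookup 'sum' → type string


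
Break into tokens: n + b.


Scan left to right, longest-match per lexeme
Tokens: ID(n), OP(+), ID(b)


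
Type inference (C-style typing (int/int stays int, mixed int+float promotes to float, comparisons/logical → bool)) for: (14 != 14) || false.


Operand types: bool || bool
Rule: logical operators take bool operands and yield bool
Result type: bool


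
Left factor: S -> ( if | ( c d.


Common prefix: '('
Factored: S -> ( S', S' -> if | c d


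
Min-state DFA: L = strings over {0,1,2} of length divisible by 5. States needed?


Track length mod 5: states 0..4, accept at 0
Minimal DFA: 5 states


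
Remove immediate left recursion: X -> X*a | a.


Left-recursive alternatives: X*a; non-recursive: a
Introduce X': X -> aX', X' -> *aX' | ε


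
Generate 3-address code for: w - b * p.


Break into single-operator statements:
t1 = b * p
t2 = w - t1


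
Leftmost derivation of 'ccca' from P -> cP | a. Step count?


Derivation: P => cP => ccP => cccP => ccca
Steps: 4


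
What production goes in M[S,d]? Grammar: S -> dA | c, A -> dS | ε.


For [S, d]: 'd' ∈ FIRST(dA)
Entry: S -> dA


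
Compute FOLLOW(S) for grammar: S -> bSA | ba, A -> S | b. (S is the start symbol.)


$ ∈ FOLLOW(S). For each A -> αBβ: add FIRST(β)\{ε} to FOLLOW(B); if β nullable, add FOLLOW(A).
FOLLOW(S) = {$, b}


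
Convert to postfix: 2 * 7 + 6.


Left to right (same or higher precedence on left)
Postfix: 2 7 * 6 +


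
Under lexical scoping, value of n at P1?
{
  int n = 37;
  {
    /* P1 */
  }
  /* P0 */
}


P1's block does not declare n; resolves to the enclosing declaration at depth 0
n = 37


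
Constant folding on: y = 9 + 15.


9 + 15 = 24 at compile time
Optimized: y = 24


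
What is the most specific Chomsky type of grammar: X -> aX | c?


Right-linear: every RHS is a terminal or a terminal followed by one nonterminal
Classification: Type 3 (Regular)


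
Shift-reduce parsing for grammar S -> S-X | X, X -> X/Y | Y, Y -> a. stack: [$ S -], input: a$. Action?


no handle ('S-' is not any RHS); shift 'a'
Action: shift


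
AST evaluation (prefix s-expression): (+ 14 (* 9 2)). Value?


Evaluate inner: (* 9 2) = 18
Evaluate root: (+ 14 18) = 32
Result: 32


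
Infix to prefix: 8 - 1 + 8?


left-to-right (same/higher precedence on left): tree is (+ (- 8 1) 8)
Prefix: + - 8 1 8


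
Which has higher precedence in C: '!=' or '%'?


'%' is multiplicative (level 10); '!=' is equality (level 6)
Higher level binds tighter
'%' has higher precedence than '!='


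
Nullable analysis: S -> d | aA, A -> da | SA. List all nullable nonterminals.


A nonterminal is nullable iff some alternative derives ε (directly, or every symbol in it is nullable)
Nullable: {}


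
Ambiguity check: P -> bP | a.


right-linear, alternatives start with distinct terminals 'b' vs 'a': unique leftmost derivation
Unambiguous


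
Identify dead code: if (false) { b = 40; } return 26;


condition is constant false, so the whole block is unreachable
Dead: 'if (false) { b = 40; }'


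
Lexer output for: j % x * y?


Scan left to right, longest-match per lexeme
Tokens: ID(j), OP(%), ID(x), OP(*), ID(y)


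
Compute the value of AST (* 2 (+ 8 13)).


Evaluate inner: (+ 8 13) = 21
Evaluate root: (* 2 21) = 42
Result: 42


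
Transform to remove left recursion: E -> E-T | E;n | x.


Left-recursive alternatives: E-T, E;n; non-recursive: x
Introduce E': E -> xE', E' -> -TE' | ;nE' | ε


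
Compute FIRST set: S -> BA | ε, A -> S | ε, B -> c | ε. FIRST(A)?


Per alternative of A: FIRST(S) = {c, ε}; FIRST(ε) = {ε}
FIRST(A) = {c, ε}


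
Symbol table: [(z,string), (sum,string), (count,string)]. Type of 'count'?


Lookup 'count' → type string


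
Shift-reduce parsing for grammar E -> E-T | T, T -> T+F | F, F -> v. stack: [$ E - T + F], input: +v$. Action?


handle 'T+F' on top
Action: reduce (T -> T+F)


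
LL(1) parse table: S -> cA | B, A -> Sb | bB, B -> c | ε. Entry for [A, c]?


For [A, c]: 'c' ∈ FIRST(Sb)
Entry: A -> Sb


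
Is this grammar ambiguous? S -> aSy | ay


balanced a^n…y^n: each string has a unique parse
Unambiguous


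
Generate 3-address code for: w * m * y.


Break into single-operator statements:
t1 = w * m
t2 = t1 * y


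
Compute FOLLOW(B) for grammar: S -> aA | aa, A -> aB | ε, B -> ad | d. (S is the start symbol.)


$ ∈ FOLLOW(S). For each A -> αBβ: add FIRST(β)\{ε} to FOLLOW(B); if β nullable, add FOLLOW(A).
FOLLOW(B) = {$}


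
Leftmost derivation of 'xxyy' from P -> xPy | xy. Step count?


Derivation: P => xPy => xxyy
Steps: 2


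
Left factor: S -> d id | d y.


Common prefix: 'd'
Factored: S -> d S', S' -> id | y


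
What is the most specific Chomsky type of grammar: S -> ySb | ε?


Single nonterminal LHS, but y^n b^n is not regular
Classification: Type 2 (Context-Free)


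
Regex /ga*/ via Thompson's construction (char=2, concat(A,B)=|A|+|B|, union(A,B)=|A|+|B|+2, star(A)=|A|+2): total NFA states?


Syntax tree has 2 char leaf(s), 0 union(s), 1 star(s)
chars contribute 2×2 = 4; each union adds +2; each star adds +2
Total: 4 + 0 + 2 = 6 states


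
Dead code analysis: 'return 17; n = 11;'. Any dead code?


statement follows a return and is unreachable
Dead: 'n = 11'


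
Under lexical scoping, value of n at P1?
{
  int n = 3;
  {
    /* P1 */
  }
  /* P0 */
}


P1's block does not declare n; resolves to the enclosing declaration at depth 0
n = 3


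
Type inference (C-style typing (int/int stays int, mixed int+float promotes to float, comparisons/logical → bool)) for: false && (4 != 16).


Operand types: bool && bool
Rule: logical operators take bool operands and yield bool
Result type: bool


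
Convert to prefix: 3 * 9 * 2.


left-to-right (same/higher precedence on left): tree is (* (* 3 9) 2)
Prefix: * * 3 9 2


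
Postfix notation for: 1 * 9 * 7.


Left to right (same or higher precedence on left)
Postfix: 1 9 * 7 *


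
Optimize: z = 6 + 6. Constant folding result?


6 + 6 = 12 at compile time
Optimized: z = 12


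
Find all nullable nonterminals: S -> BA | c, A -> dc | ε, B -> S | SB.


A nonterminal is nullable iff some alternative derives ε (directly, or every symbol in it is nullable)
Nullable: {A}


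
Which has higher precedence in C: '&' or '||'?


'&' is bitwise AND (level 5); '||' is logical OR (level 1)
Higher level binds tighter
'&' has higher precedence than '||'


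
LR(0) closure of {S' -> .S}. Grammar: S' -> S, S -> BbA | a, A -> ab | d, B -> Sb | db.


Start: S' -> .S
For each item with dot before a nonterminal B, add B -> .γ for every B-production
Closure: [S' -> .S, S -> .BbA, S -> .a, B -> .Sb, B -> .db]


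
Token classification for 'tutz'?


Pattern: letter/underscore followed by alphanumerics, not a keyword
Type: IDENTIFIER


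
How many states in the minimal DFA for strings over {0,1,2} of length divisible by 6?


Track length mod 6: states 0..5, accept at 0
Minimal DFA: 6 states


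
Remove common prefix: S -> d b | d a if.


Common prefix: 'd'
Factored: S -> d S', S' -> b | a if


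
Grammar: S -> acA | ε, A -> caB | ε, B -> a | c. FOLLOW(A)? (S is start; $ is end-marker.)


$ ∈ FOLLOW(S). For each A -> αBβ: add FIRST(β)\{ε} to FOLLOW(B); if β nullable, add FOLLOW(A).
FOLLOW(A) = {$}


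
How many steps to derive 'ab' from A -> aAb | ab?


Derivation: A => ab
Steps: 1


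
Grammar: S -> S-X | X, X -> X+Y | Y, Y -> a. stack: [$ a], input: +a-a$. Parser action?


'a' on top is the handle for Y -> a
Action: reduce (Y -> a)


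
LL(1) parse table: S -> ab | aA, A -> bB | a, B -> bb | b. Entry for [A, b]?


For [A, b]: 'b' ∈ FIRST(bB)
Entry: A -> bB


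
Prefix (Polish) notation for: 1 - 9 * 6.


'*' binds tighter: tree is (- 1 (* 9 6))
Prefix: - 1 * 9 6


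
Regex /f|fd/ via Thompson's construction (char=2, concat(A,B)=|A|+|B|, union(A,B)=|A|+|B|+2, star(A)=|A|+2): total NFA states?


Syntax tree has 3 char leaf(s), 1 union(s), 0 star(s)
chars contribute 3×2 = 6; each union adds +2; each star adds +2
Total: 6 + 2 + 0 = 8 states


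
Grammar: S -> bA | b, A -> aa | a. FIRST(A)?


Per alternative of A: FIRST(aa) = {a}; FIRST(a) = {a}
FIRST(A) = {a}


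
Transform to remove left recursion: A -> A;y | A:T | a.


Left-recursive alternatives: A;y, A:T; non-recursive: a
Introduce A': A -> aA', A' -> ;yA' | :TA' | ε


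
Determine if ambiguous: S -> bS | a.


right-linear, alternatives start with distinct terminals 'b' vs 'a': unique leftmost derivation
Unambiguous


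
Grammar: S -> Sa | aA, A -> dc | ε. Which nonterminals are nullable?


A nonterminal is nullable iff some alternative derives ε (directly, or every symbol in it is nullable)
Nullable: {A}


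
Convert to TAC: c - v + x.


Break into single-operator statements:
t1 = c - v
t2 = t1 + x


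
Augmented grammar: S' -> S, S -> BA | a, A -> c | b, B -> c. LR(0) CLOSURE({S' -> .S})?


Start: S' -> .S
For each item with dot before a nonterminal B, add B -> .γ for every B-production
Closure: [S' -> .S, S -> .BA, S -> .a, B -> .c]


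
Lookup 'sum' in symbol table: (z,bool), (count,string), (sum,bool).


Lookup 'sum' → type bool


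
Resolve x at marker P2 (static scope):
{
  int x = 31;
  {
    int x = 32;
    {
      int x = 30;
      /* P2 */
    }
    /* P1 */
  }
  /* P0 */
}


x declared in the same block as P2
x = 30


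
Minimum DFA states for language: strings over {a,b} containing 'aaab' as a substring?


KMP-style automaton: 4 progress states + 1 absorbing accept = 5
Minimal DFA: 5 states


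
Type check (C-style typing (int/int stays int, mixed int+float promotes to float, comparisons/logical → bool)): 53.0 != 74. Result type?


Operand types: float != int
Rule: comparison yields bool
Result type: bool


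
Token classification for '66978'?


Pattern: digits only
Type: INTEGER_LITERAL


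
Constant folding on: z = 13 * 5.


13 * 5 = 65 at compile time
Optimized: z = 65


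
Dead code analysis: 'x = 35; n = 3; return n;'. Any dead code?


x is assigned but never read
Dead: 'x = 35'


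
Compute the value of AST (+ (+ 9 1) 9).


Evaluate inner: (+ 9 1) = 10
Evaluate root: (+ 10 9) = 19
Result: 19


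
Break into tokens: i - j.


Scan left to right, longest-match per lexeme
Tokens: ID(i), OP(-), ID(j)


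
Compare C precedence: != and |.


'!=' is equality (level 6); '|' is bitwise OR (level 3)
Higher level binds tighter
'!=' has higher precedence than '|'


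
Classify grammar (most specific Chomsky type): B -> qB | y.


Right-linear: every RHS is a terminal or a terminal followed by one nonterminal
Classification: Type 3 (Regular)


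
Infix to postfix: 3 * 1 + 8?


Left to right (same or higher precedence on left)
Postfix: 3 1 * 8 +


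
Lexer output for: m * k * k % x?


Scan left to right, longest-match per lexeme
Tokens: ID(m), OP(*), ID(k), OP(*), ID(k), OP(%), ID(x)


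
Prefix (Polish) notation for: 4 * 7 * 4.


left-to-right (same/higher precedence on left): tree is (* (* 4 7) 4)
Prefix: * * 4 7 4


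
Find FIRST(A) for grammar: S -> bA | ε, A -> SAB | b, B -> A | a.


Per alternative of A: FIRST(SAB) = {b}; FIRST(b) = {b}
FIRST(A) = {b}


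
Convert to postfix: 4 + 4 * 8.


* has higher precedence, evaluate 4*8 first
Postfix: 4 4 8 * +


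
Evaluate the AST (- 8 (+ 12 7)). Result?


Evaluate inner: (+ 12 7) = 19
Evaluate root: (- 8 19) = -11
Result: -11


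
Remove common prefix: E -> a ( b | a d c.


Common prefix: 'a'
Factored: E -> a E', E' -> ( b | d c


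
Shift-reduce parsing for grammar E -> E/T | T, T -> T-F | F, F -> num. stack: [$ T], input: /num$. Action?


lookahead ∉ {-} so T won't extend; reduce E -> T
Action: reduce (E -> T)


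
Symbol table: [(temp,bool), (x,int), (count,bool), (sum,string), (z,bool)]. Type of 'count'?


Lookup 'count' → type bool


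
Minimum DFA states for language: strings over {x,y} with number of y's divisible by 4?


Track (count of y) mod 4: states 0..3, accept at 0
Minimal DFA: 4 states


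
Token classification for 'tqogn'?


Pattern: letter/underscore followed by alphanumerics, not a keyword
Type: IDENTIFIER


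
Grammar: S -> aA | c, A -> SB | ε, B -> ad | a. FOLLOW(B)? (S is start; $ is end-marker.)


$ ∈ FOLLOW(S). For each A -> αBβ: add FIRST(β)\{ε} to FOLLOW(B); if β nullable, add FOLLOW(A).
FOLLOW(B) = {$, a}


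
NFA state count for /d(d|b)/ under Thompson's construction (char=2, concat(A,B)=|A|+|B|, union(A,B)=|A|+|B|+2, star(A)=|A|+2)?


Syntax tree has 3 char leaf(s), 1 union(s), 0 star(s)
chars contribute 3×2 = 6; each union adds +2; each star adds +2
Total: 6 + 2 + 0 = 8 states


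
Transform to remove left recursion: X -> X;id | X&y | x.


Left-recursive alternatives: X;id, X&y; non-recursive: x
Introduce X': X -> xX', X' -> ;idX' | &yX' | ε


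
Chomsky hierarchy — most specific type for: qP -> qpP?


LHS has context (more than one symbol) and |LHS| ≤ |RHS|
Classification: Type 1 (Context-Sensitive)


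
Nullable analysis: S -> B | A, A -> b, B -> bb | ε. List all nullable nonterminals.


A nonterminal is nullable iff some alternative derives ε (directly, or every symbol in it is nullable)
Nullable: {B, S}


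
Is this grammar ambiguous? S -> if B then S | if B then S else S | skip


dangling else: 'if B then if B then skip else skip' parses two ways
Ambiguous


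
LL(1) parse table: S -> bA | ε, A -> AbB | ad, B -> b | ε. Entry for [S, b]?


For [S, b]: 'b' ∈ FIRST(bA)
Entry: S -> bA


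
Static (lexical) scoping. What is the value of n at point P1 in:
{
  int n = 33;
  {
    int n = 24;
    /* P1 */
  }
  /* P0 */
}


n declared in the same block as P1
n = 24


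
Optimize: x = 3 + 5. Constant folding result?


3 + 5 = 8 at compile time
Optimized: x = 8


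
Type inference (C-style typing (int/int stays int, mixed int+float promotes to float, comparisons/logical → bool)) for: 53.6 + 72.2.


Operand types: float + float
Rule: mixed int/float promotes to float; int/int stays int
Result type: float


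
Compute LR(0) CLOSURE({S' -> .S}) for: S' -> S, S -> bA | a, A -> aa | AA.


Start: S' -> .S
For each item with dot before a nonterminal B, add B -> .γ for every B-production
Closure: [S' -> .S, S -> .bA, S -> .a]


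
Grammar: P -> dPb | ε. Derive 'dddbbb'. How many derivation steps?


Derivation: P => dPb => ddPbb => dddPbbb => dddbbb
Steps: 4


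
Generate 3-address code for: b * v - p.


Break into single-operator statements:
t1 = b * v
t2 = t1 - p


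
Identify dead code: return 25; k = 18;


statement follows a return and is unreachable
Dead: 'k = 18'


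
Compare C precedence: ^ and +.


'+' is additive (level 9); '^' is bitwise XOR (level 4)
Higher level binds tighter
'+' has higher precedence than '^'


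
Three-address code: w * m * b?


Break into single-operator statements:
t1 = w * m
t2 = t1 * b


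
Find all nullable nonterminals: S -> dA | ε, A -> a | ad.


A nonterminal is nullable iff some alternative derives ε (directly, or every symbol in it is nullable)
Nullable: {S}


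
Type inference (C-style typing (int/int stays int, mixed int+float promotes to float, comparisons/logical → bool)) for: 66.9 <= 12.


Operand types: float <= int
Rule: comparison yields bool
Result type: bool


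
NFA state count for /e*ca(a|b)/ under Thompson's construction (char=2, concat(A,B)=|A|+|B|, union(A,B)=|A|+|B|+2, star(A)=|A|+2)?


Syntax tree has 5 char leaf(s), 1 union(s), 1 star(s)
chars contribute 5×2 = 10; each union adds +2; each star adds +2
Total: 10 + 2 + 2 = 14 states


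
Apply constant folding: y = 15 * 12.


15 * 12 = 180 at compile time
Optimized: y = 180


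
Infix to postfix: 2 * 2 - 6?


Left to right (same or higher precedence on left)
Postfix: 2 2 * 6 -


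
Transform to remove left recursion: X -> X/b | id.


Left-recursive alternatives: X/b; non-recursive: id
Introduce X': X -> idX', X' -> /bX' | ε


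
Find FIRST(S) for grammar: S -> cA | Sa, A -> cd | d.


Per alternative of S: FIRST(cA) = {c}; FIRST(Sa) = {c}
FIRST(S) = {c}


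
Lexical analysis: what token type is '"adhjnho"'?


Pattern: double-quoted sequence
Type: STRING_LITERAL


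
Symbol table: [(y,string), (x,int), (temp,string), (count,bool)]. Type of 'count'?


Lookup 'count' → type bool


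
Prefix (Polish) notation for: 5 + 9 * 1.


'*' binds tighter: tree is (+ 5 (* 9 1))
Prefix: + 5 * 9 1


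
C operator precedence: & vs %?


'%' is multiplicative (level 10); '&' is bitwise AND (level 5)
Higher level binds tighter
'%' has higher precedence than '&'


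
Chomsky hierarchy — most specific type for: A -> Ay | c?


Left-linear: every RHS is a terminal or one nonterminal followed by a terminal
Classification: Type 3 (Regular)


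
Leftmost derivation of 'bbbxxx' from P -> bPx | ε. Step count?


Derivation: P => bPx => bbPxx => bbbPxxx => bbbxxx
Steps: 4


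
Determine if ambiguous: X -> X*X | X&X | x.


'x*x&x' has two parse trees (no precedence encoded between * and &)
Ambiguous


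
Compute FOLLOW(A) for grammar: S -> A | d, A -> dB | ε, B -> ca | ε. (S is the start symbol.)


$ ∈ FOLLOW(S). For each A -> αBβ: add FIRST(β)\{ε} to FOLLOW(B); if β nullable, add FOLLOW(A).
FOLLOW(A) = {$}


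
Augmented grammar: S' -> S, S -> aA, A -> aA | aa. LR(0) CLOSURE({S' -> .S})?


Start: S' -> .S
For each item with dot before a nonterminal B, add B -> .γ for every B-production
Closure: [S' -> .S, S -> .aA]


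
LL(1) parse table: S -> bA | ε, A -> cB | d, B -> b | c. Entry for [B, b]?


For [B, b]: 'b' ∈ FIRST(b)
Entry: B -> b


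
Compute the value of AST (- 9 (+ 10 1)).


Evaluate inner: (+ 10 1) = 11
Evaluate root: (- 9 11) = -2
Result: -2


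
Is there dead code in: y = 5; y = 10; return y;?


first assignment to y is overwritten before any read
Dead: 'y = 5'


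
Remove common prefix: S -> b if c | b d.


Common prefix: 'b'
Factored: S -> b S', S' -> if c | d


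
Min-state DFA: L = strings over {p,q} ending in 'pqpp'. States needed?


Track the longest suffix of input matching a prefix of 'pqpp': 5 classes (prefixes of length 0..4)
Minimal DFA: 5 states


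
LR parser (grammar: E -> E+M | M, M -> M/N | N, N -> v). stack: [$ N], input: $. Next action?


'N' (not preceded by M/) is the handle for M -> N
Action: reduce (M -> N)


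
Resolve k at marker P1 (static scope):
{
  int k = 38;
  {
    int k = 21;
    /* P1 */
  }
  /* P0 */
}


k declared in the same block as P1
k = 21


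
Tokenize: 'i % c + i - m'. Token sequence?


Scan left to right, longest-match per lexeme
Tokens: ID(i), OP(%), ID(c), OP(+), ID(i), OP(-), ID(m)


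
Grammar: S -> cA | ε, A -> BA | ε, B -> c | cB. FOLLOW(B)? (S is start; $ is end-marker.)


$ ∈ FOLLOW(S). For each A -> αBβ: add FIRST(β)\{ε} to FOLLOW(B); if β nullable, add FOLLOW(A).
FOLLOW(B) = {$, c}


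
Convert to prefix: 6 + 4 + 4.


left-to-right (same/higher precedence on left): tree is (+ (+ 6 4) 4)
Prefix: + + 6 4 4


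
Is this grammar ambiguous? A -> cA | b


right-linear, alternatives start with distinct terminals 'c' vs 'b': unique leftmost derivation
Unambiguous


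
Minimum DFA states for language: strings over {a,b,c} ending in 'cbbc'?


Track the longest suffix of input matching a prefix of 'cbbc': 5 classes (prefixes of length 0..4)
Minimal DFA: 5 states


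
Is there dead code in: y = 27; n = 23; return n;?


y is assigned but never read
Dead: 'y = 27'


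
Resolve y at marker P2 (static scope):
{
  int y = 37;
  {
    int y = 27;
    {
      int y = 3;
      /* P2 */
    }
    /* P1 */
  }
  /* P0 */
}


y declared in the same block as P2
y = 3


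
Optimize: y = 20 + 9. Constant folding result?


20 + 9 = 29 at compile time
Optimized: y = 29


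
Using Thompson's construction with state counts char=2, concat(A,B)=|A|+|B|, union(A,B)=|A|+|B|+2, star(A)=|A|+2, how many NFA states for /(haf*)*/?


Syntax tree has 3 char leaf(s), 0 union(s), 2 star(s)
chars contribute 3×2 = 6; each union adds +2; each star adds +2
Total: 6 + 0 + 4 = 10 states


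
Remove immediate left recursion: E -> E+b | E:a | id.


Left-recursive alternatives: E+b, E:a; non-recursive: id
Introduce E': E -> idE', E' -> +bE' | :aE' | ε


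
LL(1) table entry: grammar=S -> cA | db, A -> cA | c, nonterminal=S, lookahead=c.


For [S, c]: 'c' ∈ FIRST(cA)
Entry: S -> cA


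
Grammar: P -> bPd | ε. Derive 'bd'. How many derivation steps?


Derivation: P => bPd => bd
Steps: 2


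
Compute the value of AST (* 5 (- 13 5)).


Evaluate inner: (- 13 5) = 8
Evaluate root: (* 5 8) = 40
Result: 40


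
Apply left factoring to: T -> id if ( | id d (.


Common prefix: 'id'
Factored: T -> id T', T' -> if ( | d (


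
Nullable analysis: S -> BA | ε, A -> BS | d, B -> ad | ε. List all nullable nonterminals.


A nonterminal is nullable iff some alternative derives ε (directly, or every symbol in it is nullable)
Nullable: {A, B, S}


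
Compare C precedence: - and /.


'/' is multiplicative (level 10); '-' is additive (level 9)
Higher level binds tighter
'/' has higher precedence than '-'


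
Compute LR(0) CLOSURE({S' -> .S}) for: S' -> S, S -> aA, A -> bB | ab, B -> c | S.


Start: S' -> .S
For each item with dot before a nonterminal B, add B -> .γ for every B-production
Closure: [S' -> .S, S -> .aA]


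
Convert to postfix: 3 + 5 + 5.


Left to right (same or higher precedence on left)
Postfix: 3 5 + 5 +


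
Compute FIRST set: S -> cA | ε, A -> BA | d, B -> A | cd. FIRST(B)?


Per alternative of B: FIRST(A) = {c, d}; FIRST(cd) = {c}
FIRST(B) = {c, d}


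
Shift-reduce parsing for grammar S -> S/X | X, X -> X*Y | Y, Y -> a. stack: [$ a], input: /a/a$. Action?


'a' on top is the handle for Y -> a
Action: reduce (Y -> a)


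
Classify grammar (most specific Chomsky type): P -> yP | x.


Right-linear: every RHS is a terminal or a terminal followed by one nonterminal
Classification: Type 3 (Regular)


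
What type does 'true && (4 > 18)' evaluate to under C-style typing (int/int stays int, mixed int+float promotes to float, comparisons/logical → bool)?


Operand types: bool && bool
Rule: logical operators take bool operands and yield bool
Result type: bool


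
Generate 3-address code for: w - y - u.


Break into single-operator statements:
t1 = w - y
t2 = t1 - u


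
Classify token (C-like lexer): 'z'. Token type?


Pattern: letter/underscore followed by alphanumerics, not a keyword
Type: IDENTIFIER


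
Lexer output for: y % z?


Scan left to right, longest-match per lexeme
Tokens: ID(y), OP(%), ID(z)


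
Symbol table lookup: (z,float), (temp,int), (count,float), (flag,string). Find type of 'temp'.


Lookup 'temp' → type int


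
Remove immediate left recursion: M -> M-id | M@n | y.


Left-recursive alternatives: M-id, M@n; non-recursive: y
Introduce M': M -> yM', M' -> -idM' | @nM' | ε


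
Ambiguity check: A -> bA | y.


right-linear, alternatives start with distinct terminals 'b' vs 'y': unique leftmost derivation
Unambiguous


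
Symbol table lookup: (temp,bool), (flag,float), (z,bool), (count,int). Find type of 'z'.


Lookup 'z' → type bool


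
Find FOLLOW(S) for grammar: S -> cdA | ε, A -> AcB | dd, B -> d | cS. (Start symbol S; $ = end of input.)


$ ∈ FOLLOW(S). For each A -> αBβ: add FIRST(β)\{ε} to FOLLOW(B); if β nullable, add FOLLOW(A).
FOLLOW(S) = {$, c}


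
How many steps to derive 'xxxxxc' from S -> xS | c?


Derivation: S => xS => xxS => xxxS => xxxxS => xxxxxS => xxxxxc
Steps: 6


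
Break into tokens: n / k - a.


Scan left to right, longest-match per lexeme
Tokens: ID(n), OP(/), ID(k), OP(-), ID(a)


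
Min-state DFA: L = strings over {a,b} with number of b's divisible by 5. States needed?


Track (count of b) mod 5: states 0..4, accept at 0
Minimal DFA: 5 states


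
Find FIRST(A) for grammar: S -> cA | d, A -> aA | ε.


Per alternative of A: FIRST(aA) = {a}; FIRST(ε) = {ε}
FIRST(A) = {a, ε}


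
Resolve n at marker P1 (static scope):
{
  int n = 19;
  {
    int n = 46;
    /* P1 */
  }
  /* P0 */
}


n declared in the same block as P1
n = 46


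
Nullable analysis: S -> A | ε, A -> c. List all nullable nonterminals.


A nonterminal is nullable iff some alternative derives ε (directly, or every symbol in it is nullable)
Nullable: {S}


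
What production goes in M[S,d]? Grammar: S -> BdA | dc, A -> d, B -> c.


For [S, d]: 'd' ∈ FIRST(dc)
Entry: S -> dc


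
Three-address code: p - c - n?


Break into single-operator statements:
t1 = p - c
t2 = t1 - n


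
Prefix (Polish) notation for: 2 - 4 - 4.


left-to-right (same/higher precedence on left): tree is (- (- 2 4) 4)
Prefix: - - 2 4 4


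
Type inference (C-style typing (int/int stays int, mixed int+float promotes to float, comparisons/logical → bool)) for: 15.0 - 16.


Operand types: float - int
Rule: mixed int/float promotes to float; int/int stays int
Result type: float


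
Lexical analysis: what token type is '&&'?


Pattern: operator symbol
Type: OPERATOR


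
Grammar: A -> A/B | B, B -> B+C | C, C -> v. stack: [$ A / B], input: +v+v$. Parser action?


'+' can extend B; shift to build B -> B+C
Action: shift


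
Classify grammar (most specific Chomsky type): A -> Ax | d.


Left-linear: every RHS is a terminal or one nonterminal followed by a terminal
Classification: Type 3 (Regular)


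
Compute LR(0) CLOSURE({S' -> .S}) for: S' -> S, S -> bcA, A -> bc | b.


Start: S' -> .S
For each item with dot before a nonterminal B, add B -> .γ for every B-production
Closure: [S' -> .S, S -> .bcA]


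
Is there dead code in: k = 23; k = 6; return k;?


first assignment to k is overwritten before any read
Dead: 'k = 23'


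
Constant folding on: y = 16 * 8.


16 * 8 = 128 at compile time
Optimized: y = 128


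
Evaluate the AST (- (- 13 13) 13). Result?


Evaluate inner: (- 13 13) = 0
Evaluate root: (- 0 13) = -13
Result: -13


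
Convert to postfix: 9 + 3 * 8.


* has higher precedence, evaluate 3*8 first
Postfix: 9 3 8 * +


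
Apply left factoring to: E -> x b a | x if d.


Common prefix: 'x'
Factored: E -> x E', E' -> b a | if d


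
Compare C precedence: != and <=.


'<=' is relational (level 7); '!=' is equality (level 6)
Higher level binds tighter
'<=' has higher precedence than '!='


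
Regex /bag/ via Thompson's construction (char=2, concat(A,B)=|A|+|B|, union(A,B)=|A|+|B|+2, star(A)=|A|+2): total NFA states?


Syntax tree has 3 char leaf(s), 0 union(s), 0 star(s)
chars contribute 3×2 = 6; each union adds +2; each star adds +2
Total: 6 + 0 + 0 = 6 states


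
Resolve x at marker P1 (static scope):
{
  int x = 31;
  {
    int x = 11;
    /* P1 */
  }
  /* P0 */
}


x declared in the same block as P1
x = 11


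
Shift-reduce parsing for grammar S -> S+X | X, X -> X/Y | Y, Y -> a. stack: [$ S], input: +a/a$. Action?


shift '+' to continue S -> S+X
Action: shift


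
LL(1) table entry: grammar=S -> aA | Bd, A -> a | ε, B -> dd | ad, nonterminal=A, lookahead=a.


For [A, a]: 'a' ∈ FIRST(a)
Entry: A -> a


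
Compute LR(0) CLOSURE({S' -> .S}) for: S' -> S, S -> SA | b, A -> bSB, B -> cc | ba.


Start: S' -> .S
For each item with dot before a nonterminal B, add B -> .γ for every B-production
Closure: [S' -> .S, S -> .SA, S -> .b]


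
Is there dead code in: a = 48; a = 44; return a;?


first assignment to a is overwritten before any read
Dead: 'a = 48'


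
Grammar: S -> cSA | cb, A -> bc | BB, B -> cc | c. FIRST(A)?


Per alternative of A: FIRST(bc) = {b}; FIRST(BB) = {c}
FIRST(A) = {b, c}


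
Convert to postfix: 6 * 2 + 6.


Left to right (same or higher precedence on left)
Postfix: 6 2 * 6 +


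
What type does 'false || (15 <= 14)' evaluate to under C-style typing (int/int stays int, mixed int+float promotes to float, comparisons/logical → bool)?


Operand types: bool || bool
Rule: logical operators take bool operands and yield bool
Result type: bool


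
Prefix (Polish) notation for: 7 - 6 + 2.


left-to-right (same/higher precedence on left): tree is (+ (- 7 6) 2)
Prefix: + - 7 6 2


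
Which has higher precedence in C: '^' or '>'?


'>' is relational (level 7); '^' is bitwise XOR (level 4)
Higher level binds tighter
'>' has higher precedence than '^'


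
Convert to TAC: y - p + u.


Break into single-operator statements:
t1 = y - p
t2 = t1 + u


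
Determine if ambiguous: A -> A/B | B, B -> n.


precedence layered via separate nonterminal B: deterministic
Unambiguous


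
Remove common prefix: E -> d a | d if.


Common prefix: 'd'
Factored: E -> d E', E' -> a | if


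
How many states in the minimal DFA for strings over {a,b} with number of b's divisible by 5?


Track (count of b) mod 5: states 0..4, accept at 0
Minimal DFA: 5 states


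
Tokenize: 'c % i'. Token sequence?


Scan left to right, longest-match per lexeme
Tokens: ID(c), OP(%), ID(i)


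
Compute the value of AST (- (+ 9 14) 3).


Evaluate inner: (+ 9 14) = 23
Evaluate root: (- 23 3) = 20
Result: 20


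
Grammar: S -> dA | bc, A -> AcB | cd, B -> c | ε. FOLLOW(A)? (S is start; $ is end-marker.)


$ ∈ FOLLOW(S). For each A -> αBβ: add FIRST(β)\{ε} to FOLLOW(B); if β nullable, add FOLLOW(A).
FOLLOW(A) = {$, c}


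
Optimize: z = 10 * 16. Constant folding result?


10 * 16 = 160 at compile time
Optimized: z = 160


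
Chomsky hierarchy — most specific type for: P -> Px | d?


Left-linear: every RHS is a terminal or one nonterminal followed by a terminal
Classification: Type 3 (Regular)


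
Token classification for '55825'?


Pattern: digits only
Type: INTEGER_LITERAL


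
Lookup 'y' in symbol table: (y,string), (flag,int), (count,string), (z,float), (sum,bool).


Lookup 'y' → type string


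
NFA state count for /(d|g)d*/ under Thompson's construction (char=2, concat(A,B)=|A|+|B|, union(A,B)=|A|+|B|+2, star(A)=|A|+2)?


Syntax tree has 3 char leaf(s), 1 union(s), 1 star(s)
chars contribute 3×2 = 6; each union adds +2; each star adds +2
Total: 6 + 2 + 2 = 10 states


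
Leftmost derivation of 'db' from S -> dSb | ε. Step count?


Derivation: S => dSb => db
Steps: 2


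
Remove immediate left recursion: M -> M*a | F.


Left-recursive alternatives: M*a; non-recursive: F
Introduce M': M -> FM', M' -> *aM' | ε


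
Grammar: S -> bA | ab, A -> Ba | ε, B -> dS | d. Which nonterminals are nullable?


A nonterminal is nullable iff some alternative derives ε (directly, or every symbol in it is nullable)
Nullable: {A}


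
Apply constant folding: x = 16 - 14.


16 - 14 = 2 at compile time
Optimized: x = 2


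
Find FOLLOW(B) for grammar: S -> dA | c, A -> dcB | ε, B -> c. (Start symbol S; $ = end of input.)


$ ∈ FOLLOW(S). For each A -> αBβ: add FIRST(β)\{ε} to FOLLOW(B); if β nullable, add FOLLOW(A).
FOLLOW(B) = {$}


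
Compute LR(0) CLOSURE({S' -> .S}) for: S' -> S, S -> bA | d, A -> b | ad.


Start: S' -> .S
For each item with dot before a nonterminal B, add B -> .γ for every B-production
Closure: [S' -> .S, S -> .bA, S -> .d]


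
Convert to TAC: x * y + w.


Break into single-operator statements:
t1 = x * y
t2 = t1 + w


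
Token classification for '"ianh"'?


Pattern: double-quoted sequence
Type: STRING_LITERAL


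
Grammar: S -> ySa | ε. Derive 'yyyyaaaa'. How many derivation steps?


Derivation: S => ySa => yySaa => yyySaaa => yyyySaaaa => yyyyaaaa
Steps: 5


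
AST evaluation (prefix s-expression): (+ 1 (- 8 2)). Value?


Evaluate inner: (- 8 2) = 6
Evaluate root: (+ 1 6) = 7
Result: 7


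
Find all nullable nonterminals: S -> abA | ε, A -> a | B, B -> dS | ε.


A nonterminal is nullable iff some alternative derives ε (directly, or every symbol in it is nullable)
Nullable: {A, B, S}


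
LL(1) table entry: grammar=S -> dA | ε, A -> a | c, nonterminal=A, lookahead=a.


For [A, a]: 'a' ∈ FIRST(a)
Entry: A -> a


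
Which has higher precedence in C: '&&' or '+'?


'+' is additive (level 9); '&&' is logical AND (level 2)
Higher level binds tighter
'+' has higher precedence than '&&'


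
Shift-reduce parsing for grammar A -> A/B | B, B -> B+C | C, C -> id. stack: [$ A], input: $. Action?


start symbol A on stack, input exhausted
Action: accept


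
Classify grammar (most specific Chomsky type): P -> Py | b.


Left-linear: every RHS is a terminal or one nonterminal followed by a terminal
Classification: Type 3 (Regular)


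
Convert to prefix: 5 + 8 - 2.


left-to-right (same/higher precedence on left): tree is (- (+ 5 8) 2)
Prefix: - + 5 8 2


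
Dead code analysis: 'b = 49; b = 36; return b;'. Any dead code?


first assignment to b is overwritten before any read
Dead: 'b = 49'


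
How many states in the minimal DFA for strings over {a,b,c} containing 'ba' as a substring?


KMP-style automaton: 2 progress states + 1 absorbing accept = 3
Minimal DFA: 3 states


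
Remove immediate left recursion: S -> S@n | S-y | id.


Left-recursive alternatives: S@n, S-y; non-recursive: id
Introduce S': S -> idS', S' -> @nS' | -yS' | ε


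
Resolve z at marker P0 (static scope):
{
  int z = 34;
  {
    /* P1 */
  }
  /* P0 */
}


z declared in the same block as P0
z = 34


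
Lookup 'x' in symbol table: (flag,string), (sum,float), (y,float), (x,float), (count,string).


Lookup 'x' → type float


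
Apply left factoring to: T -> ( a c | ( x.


Common prefix: '('
Factored: T -> ( T', T' -> a c | x


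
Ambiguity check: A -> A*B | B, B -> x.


precedence layered via separate nonterminal B: deterministic
Unambiguous


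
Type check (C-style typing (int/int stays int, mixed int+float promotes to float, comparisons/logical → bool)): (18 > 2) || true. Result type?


Operand types: bool || bool
Rule: logical operators take bool operands and yield bool
Result type: bool


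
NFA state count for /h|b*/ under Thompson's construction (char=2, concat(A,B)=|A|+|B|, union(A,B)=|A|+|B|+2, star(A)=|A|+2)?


Syntax tree has 2 char leaf(s), 1 union(s), 1 star(s)
chars contribute 2×2 = 4; each union adds +2; each star adds +2
Total: 4 + 2 + 2 = 8 states


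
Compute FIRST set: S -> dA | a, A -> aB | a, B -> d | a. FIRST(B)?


Per alternative of B: FIRST(d) = {d}; FIRST(a) = {a}
FIRST(B) = {a, d}


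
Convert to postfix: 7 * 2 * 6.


Left to right (same or higher precedence on left)
Postfix: 7 2 * 6 *


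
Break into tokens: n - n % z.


Scan left to right, longest-match per lexeme
Tokens: ID(n), OP(-), ID(n), OP(%), ID(z)


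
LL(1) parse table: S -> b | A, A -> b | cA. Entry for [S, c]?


For [S, c]: 'c' ∈ FIRST(A)
Entry: S -> A


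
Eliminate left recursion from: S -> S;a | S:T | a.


Left-recursive alternatives: S;a, S:T; non-recursive: a
Introduce S': S -> aS', S' -> ;aS' | :TS' | ε


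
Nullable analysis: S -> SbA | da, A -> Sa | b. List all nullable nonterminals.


A nonterminal is nullable iff some alternative derives ε (directly, or every symbol in it is nullable)
Nullable: {}


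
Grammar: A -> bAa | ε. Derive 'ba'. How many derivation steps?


Derivation: A => bAa => ba
Steps: 2


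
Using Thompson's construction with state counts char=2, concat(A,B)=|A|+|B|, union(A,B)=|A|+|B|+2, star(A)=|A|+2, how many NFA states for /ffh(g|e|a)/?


Syntax tree has 6 char leaf(s), 2 union(s), 0 star(s)
chars contribute 6×2 = 12; each union adds +2; each star adds +2
Total: 12 + 4 + 0 = 16 states
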